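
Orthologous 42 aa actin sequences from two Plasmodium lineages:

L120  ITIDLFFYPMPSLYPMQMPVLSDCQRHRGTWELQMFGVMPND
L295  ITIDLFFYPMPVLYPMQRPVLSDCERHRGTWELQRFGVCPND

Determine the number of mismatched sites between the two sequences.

Mismatches occur at site 12 (S↔V), site 18 (M↔R), site 25 (Q↔E), site 35 (M↔R), site 39 (M↔C).
That gives 5 mismatches out of 42 aligned sites, so the Hamming distance is 5.

5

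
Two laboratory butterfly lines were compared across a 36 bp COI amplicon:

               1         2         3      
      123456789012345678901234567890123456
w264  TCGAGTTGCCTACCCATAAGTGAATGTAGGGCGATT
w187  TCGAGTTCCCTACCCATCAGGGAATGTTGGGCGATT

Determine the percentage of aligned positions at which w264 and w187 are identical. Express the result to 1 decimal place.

Mismatches occur at site 8 (G/C), site 18 (A/C), site 21 (T/G), site 28 (A/T).
32 of the 36 sites match, so the percent identity is 32/36 × 100 = 88.9%.

88.9%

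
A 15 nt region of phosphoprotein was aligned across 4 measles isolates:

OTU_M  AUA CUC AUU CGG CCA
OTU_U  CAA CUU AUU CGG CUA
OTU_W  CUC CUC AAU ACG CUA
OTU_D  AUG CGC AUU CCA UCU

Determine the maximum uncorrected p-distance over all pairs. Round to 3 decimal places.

Pairwise Hamming distances:
  OTU_M vs OTU_U: 4
  OTU_M vs OTU_W: 6
  OTU_M vs OTU_D: 6
  OTU_U vs OTU_W: 6
  OTU_U vs OTU_D: 10
  OTU_W vs OTU_D: 9
The largest is 10 mismatches, between OTU_U and OTU_D; p = 10/15 = 0.667.

0.667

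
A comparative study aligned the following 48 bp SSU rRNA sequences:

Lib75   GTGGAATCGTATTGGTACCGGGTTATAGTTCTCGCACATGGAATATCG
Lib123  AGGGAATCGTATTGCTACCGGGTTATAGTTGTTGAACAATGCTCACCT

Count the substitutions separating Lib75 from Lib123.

Differing sites — 1:G/A; 2:T/G; 15:G/C; 31:C/G; 33:C/T; 35:C/A; 39:T/A; 40:G/T; 42:A/C; 43:A/T; 44:T/C; 46:T/C; 48:G/T.
That gives 13 mismatches out of 48 aligned sites, so the Hamming distance is 13.

13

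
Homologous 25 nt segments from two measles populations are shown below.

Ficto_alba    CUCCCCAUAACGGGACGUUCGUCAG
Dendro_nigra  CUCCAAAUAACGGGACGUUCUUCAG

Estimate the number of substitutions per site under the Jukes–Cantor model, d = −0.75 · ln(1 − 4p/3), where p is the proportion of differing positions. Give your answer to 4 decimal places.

0.1308

The sequences differ at positions 5 (C/A), 6 (C/A), 21 (G/U).
p = 3/25 = 0.120000.
d = −0.75 · ln(1 − (4/3)·0.120000) = −0.75 · ln(0.840000) = −0.75 · (-0.174353) = 0.1308.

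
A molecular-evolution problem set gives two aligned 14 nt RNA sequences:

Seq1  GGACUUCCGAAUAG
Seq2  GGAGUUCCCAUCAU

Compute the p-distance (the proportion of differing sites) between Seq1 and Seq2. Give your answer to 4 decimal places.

0.3571

The sequences differ at positions 4 (C/G), 9 (G/C), 11 (A/U), 12 (U/C), 14 (G/U).
There are 5 differences over 14 sites, so p = 5/14 = 0.3571.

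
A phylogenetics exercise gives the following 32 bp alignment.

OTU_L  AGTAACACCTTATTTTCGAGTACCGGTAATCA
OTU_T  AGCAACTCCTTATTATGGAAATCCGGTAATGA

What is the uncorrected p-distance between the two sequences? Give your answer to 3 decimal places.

0.250

Mismatches occur at site 3 (T→C), site 7 (A→T), site 15 (T→A), site 17 (C→G), site 20 (G→A), site 21 (T→A), site 22 (A→T), site 31 (C→G).
There are 8 differences over 32 sites, so p = 8/32 = 0.250.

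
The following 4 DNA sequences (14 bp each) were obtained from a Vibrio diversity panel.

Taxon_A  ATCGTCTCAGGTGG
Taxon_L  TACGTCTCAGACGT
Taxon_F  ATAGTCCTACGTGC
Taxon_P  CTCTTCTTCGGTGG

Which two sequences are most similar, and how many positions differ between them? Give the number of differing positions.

Pairwise Hamming distances:
  Taxon_A vs Taxon_L: 5
  Taxon_A vs Taxon_F: 5
  Taxon_A vs Taxon_P: 4
  Taxon_L vs Taxon_F: 9
  Taxon_L vs Taxon_P: 8
  Taxon_F vs Taxon_P: 7
The smallest is 4, between Taxon_A and Taxon_P.

4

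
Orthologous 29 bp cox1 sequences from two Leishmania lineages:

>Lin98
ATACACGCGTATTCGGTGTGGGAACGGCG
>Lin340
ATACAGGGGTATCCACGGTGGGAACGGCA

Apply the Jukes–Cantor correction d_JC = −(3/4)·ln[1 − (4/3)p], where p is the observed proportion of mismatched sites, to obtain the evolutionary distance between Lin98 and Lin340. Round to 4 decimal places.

0.2913

Differing sites — 6:C/G; 8:C/G; 13:T/C; 15:G/A; 16:G/C; 17:T/G; 29:G/A.
p = 7/29 = 0.241379.
d = −0.75 · ln(1 − (4/3)·0.241379) = −0.75 · ln(0.678161) = −0.75 · (-0.388371) = 0.2913.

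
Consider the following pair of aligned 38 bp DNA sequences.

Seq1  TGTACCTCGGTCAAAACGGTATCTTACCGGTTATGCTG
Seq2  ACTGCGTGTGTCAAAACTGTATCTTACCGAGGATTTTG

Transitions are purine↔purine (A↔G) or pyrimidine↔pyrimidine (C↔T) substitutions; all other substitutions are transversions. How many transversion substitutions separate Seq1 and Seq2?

The sequences differ at positions 1 (T/A, transversion), 2 (G/C, transversion), 4 (A/G, transition), 6 (C/G, transversion), 8 (C/G, transversion), 9 (G/T, transversion), 18 (G/T, transversion), 30 (G/A, transition), 31 (T/G, transversion), 32 (T/G, transversion), 35 (G/T, transversion), 36 (C/T, transition).
Of the 12 differences, 3 transitions and 9 transversions, so the answer is 9.

9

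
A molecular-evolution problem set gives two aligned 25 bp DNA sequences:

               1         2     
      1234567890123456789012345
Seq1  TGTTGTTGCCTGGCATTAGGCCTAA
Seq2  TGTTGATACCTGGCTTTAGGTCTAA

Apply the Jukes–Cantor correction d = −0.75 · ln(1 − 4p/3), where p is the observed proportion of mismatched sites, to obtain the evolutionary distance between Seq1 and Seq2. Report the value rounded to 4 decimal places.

Differing sites — 6:T/A; 8:G/A; 15:A/T; 21:C/T.
p = 4/25 = 0.160000.
d = −0.75 · ln(1 − (4/3)·0.160000) = −0.75 · ln(0.786667) = −0.75 · (-0.239950) = 0.1800.

0.1800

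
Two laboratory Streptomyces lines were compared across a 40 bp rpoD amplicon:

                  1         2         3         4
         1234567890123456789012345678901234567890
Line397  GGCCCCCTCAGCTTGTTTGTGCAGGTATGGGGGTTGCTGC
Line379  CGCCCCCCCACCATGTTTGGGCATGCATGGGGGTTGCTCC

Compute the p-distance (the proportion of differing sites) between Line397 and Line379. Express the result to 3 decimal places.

0.200

Mismatches occur at site 1 (G/C), site 8 (T/C), site 11 (G/C), site 13 (T/A), site 20 (T/G), site 24 (G/T), site 26 (T/C), site 39 (G/C).
There are 8 differences over 40 sites, so p = 8/40 = 0.200.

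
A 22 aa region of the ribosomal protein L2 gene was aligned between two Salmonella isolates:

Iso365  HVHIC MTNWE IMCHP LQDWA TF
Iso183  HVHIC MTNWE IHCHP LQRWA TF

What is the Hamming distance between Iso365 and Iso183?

2

The sequences differ at positions 12 (M/H), 18 (D/R).
That gives 2 mismatches out of 22 aligned sites, so the Hamming distance is 2.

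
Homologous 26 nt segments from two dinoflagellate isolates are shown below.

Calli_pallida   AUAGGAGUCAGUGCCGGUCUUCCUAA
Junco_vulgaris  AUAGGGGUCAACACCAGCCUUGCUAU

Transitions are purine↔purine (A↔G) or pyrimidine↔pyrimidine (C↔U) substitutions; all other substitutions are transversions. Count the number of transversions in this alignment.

2

Differing sites — 6:A/G (Ti); 11:G/A (Ti); 12:U/C (Ti); 13:G/A (Ti); 16:G/A (Ti); 18:U/C (Ti); 22:C/G (Tv); 26:A/U (Tv).
Of the 8 differences, 6 transitions and 2 transversions, so the answer is 2.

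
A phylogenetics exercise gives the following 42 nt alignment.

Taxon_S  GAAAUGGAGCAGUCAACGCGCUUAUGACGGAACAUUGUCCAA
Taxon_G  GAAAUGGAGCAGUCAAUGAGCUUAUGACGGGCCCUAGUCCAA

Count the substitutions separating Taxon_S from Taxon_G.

6

The sequences differ at positions 17 (C/U), 19 (C/A), 31 (A/G), 32 (A/C), 34 (A/C), 36 (U/A).
That gives 6 mismatches out of 42 aligned sites, so the Hamming distance is 6.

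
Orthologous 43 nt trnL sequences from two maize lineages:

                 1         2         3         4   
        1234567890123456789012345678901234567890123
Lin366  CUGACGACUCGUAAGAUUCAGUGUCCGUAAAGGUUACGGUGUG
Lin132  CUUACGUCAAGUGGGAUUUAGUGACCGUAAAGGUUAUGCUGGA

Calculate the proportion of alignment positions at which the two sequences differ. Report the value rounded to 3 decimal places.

Differing sites — 3:G/U; 7:A/U; 9:U/A; 10:C/A; 13:A/G; 14:A/G; 19:C/U; 24:U/A; 37:C/U; 39:G/C; 42:U/G; 43:G/A.
There are 12 differences over 43 sites, so p = 12/43 = 0.279.

0.279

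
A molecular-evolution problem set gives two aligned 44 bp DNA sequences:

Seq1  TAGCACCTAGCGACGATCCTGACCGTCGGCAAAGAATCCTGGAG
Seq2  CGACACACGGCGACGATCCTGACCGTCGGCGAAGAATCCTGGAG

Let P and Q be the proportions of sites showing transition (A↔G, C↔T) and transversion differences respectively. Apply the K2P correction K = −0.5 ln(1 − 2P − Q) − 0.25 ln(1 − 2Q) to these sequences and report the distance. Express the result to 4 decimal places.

The sequences differ at positions 1 (T/C, transition), 2 (A/G, transition), 3 (G/A, transition), 7 (C/A, transversion), 8 (T/C, transition), 9 (A/G, transition), 31 (A/G, transition).
Of the 7 differences, 6 transitions and 1 transversion over 44 sites: P = 6/44 = 0.136364, Q = 1/44 = 0.022727.
d = −0.5·ln(0.704545) − 0.25·ln(0.954546) = −0.5·(-0.350203) − 0.25·(-0.046519) = 0.1867.

0.1867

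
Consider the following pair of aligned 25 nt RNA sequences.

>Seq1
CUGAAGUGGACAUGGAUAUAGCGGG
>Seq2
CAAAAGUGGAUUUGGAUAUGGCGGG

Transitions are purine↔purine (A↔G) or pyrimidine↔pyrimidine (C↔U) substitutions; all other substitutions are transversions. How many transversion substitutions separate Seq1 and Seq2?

2

Mismatches occur at site 2 (U→A, transversion), site 3 (G→A, transition), site 11 (C→U, transition), site 12 (A→U, transversion), site 20 (A→G, transition).
Of the 5 differences, 3 transitions and 2 transversions, so the answer is 2.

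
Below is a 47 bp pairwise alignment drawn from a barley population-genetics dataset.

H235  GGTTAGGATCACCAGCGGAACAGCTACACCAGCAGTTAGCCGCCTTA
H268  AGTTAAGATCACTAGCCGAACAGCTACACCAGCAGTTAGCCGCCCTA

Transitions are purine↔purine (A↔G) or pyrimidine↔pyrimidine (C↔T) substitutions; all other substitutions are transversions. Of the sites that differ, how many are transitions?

Mismatches occur at site 1 (G↔A, transition), site 6 (G↔A, transition), site 13 (C↔T, transition), site 17 (G↔C, transversion), site 45 (T↔C, transition).
Of the 5 differences, 4 transitions and 1 transversion, so the answer is 4.

4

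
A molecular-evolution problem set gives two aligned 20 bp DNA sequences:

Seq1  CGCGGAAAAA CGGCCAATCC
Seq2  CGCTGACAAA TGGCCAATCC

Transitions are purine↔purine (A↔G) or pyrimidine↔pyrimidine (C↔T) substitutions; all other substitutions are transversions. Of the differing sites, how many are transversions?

Differing sites — 4:G/T (Tv); 7:A/C (Tv); 11:C/T (Ti).
Of the 3 differences, 1 transition and 2 transversions, so the answer is 2.

2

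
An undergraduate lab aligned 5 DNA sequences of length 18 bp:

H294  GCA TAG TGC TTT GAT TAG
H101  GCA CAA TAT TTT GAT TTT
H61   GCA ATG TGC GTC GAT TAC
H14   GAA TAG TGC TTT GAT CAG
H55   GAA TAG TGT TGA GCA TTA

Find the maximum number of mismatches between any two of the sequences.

11

Pairwise Hamming distances:
  H294 vs H101: 6
  H294 vs H61: 5
  H294 vs H14: 2
  H294 vs H55: 8
  H101 vs H61: 9
  H101 vs H14: 8
  H101 vs H55: 9
  H61 vs H14: 7
  H61 vs H55: 11
  H14 vs H55: 8
The largest is 11, between H61 and H55.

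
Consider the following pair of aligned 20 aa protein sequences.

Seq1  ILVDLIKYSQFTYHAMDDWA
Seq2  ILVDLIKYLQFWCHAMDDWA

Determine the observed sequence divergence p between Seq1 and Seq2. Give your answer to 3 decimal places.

0.150

The sequences differ at positions 9 (S/L), 12 (T/W), 13 (Y/C).
There are 3 differences over 20 sites, so p = 3/20 = 0.150.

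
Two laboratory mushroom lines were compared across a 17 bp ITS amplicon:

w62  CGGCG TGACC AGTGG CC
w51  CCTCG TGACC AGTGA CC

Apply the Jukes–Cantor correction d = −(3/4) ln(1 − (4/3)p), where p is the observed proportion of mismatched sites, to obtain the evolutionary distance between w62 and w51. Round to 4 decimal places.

The sequences differ at positions 2 (G/C), 3 (G/T), 15 (G/A).
p = 3/17 = 0.176471.
d = −0.75 · ln(1 − (4/3)·0.176471) = −0.75 · ln(0.764705) = −0.75 · (-0.268265) = 0.2012.

0.2012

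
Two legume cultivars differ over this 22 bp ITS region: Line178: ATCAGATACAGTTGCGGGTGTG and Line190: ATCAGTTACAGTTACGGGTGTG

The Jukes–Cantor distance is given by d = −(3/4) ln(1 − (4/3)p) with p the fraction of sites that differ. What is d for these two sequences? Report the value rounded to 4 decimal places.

0.0969

Mismatches occur at site 6 (A/T), site 14 (G/A).
p = 2/22 = 0.090909.
d = −0.75 · ln(1 − (4/3)·0.090909) = −0.75 · ln(0.878788) = −0.75 · (-0.129212) = 0.0969.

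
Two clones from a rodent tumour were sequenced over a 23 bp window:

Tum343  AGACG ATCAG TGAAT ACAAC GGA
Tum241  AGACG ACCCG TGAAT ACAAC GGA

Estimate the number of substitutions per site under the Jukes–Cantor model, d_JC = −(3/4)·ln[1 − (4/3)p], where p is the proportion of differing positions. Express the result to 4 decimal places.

0.0924

The sequences differ at positions 7 (T/C), 9 (A/C).
p = 2/23 = 0.086957.
d = −0.75 · ln(1 − (4/3)·0.086957) = −0.75 · ln(0.884057) = −0.75 · (-0.123234) = 0.0924.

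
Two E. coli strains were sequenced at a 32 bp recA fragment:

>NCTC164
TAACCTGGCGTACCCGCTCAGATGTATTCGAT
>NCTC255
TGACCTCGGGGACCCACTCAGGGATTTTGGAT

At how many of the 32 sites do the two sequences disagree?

10

The sequences differ at positions 2 (A/G), 7 (G/C), 9 (C/G), 11 (T/G), 16 (G/A), 22 (A/G), 23 (T/G), 24 (G/A), 26 (A/T), 29 (C/G).
That gives 10 mismatches out of 32 aligned sites, so the Hamming distance is 10.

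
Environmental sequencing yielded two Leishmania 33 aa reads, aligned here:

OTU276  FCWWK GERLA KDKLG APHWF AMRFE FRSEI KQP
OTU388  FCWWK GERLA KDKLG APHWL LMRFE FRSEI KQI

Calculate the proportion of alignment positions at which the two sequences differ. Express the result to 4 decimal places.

The sequences differ at positions 20 (F/L), 21 (A/L), 33 (P/I).
There are 3 differences over 33 sites, so p = 3/33 = 0.0909.

0.0909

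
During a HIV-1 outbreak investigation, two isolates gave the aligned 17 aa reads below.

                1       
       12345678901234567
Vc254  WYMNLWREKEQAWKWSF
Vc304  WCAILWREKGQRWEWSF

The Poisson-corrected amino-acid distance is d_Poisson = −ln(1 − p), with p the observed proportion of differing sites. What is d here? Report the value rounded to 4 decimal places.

The sequences differ at positions 2 (Y/C), 3 (M/A), 4 (N/I), 10 (E/G), 12 (A/R), 14 (K/E).
p = 6/17 = 0.352941.
d = −ln(1 − 0.352941) = −ln(0.647059) = 0.4353.

0.4353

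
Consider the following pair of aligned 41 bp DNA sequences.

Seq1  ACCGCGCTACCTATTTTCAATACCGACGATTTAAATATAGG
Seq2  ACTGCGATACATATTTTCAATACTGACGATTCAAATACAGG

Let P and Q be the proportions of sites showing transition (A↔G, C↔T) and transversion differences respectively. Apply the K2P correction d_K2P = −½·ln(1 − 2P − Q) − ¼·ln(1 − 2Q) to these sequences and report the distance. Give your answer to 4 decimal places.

0.1655

Mismatches occur at site 3 (C→T, transition), site 7 (C→A, transversion), site 11 (C→A, transversion), site 24 (C→T, transition), site 32 (T→C, transition), site 38 (T→C, transition).
Of the 6 differences, 4 transitions and 2 transversions over 41 sites: P = 4/41 = 0.097561, Q = 2/41 = 0.048780.
d = −0.5·ln(0.756098) − 0.25·ln(0.902440) = −0.5·(-0.279584) − 0.25·(-0.102653) = 0.1655.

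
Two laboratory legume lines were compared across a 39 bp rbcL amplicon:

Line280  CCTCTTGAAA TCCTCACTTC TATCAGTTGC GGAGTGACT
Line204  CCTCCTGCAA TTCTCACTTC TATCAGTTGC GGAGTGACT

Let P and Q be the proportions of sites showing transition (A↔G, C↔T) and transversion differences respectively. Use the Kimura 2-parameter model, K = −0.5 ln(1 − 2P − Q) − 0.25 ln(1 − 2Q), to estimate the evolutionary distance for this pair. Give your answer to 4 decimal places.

Mismatches occur at site 5 (T→C, transition), site 8 (A→C, transversion), site 12 (C→T, transition).
Of the 3 differences, 2 transitions and 1 transversion over 39 sites: P = 2/39 = 0.051282, Q = 1/39 = 0.025641.
d = −0.5·ln(0.871795) − 0.25·ln(0.948718) = −0.5·(-0.137201) − 0.25·(-0.052644) = 0.0818.

0.0818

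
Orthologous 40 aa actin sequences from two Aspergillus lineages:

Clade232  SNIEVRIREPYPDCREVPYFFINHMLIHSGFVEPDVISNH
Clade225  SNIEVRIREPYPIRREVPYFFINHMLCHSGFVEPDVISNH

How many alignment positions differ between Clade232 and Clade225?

Mismatches occur at site 13 (D/I), site 14 (C/R), site 27 (I/C).
That gives 3 mismatches out of 40 aligned sites, so the Hamming distance is 3.

3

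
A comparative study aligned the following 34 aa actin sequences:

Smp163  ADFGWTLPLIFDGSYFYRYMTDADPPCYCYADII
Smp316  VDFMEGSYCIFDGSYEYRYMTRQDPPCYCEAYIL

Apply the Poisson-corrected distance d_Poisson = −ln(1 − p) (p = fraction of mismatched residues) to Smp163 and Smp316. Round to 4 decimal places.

The sequences differ at positions 1 (A/V), 4 (G/M), 5 (W/E), 6 (T/G), 7 (L/S), 8 (P/Y), 9 (L/C), 16 (F/E), 22 (D/R), 23 (A/Q), 30 (Y/E), 32 (D/Y), 34 (I/L).
p = 13/34 = 0.382353.
d = −ln(1 − 0.382353) = −ln(0.617647) = 0.4818.

0.4818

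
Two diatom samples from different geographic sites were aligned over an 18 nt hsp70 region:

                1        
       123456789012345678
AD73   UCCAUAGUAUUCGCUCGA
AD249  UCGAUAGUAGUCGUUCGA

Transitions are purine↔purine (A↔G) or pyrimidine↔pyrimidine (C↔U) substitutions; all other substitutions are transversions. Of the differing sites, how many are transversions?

2

Differing sites — 3:C/G (Tv); 10:U/G (Tv); 14:C/U (Ti).
Of the 3 differences, 1 transition and 2 transversions, so the answer is 2.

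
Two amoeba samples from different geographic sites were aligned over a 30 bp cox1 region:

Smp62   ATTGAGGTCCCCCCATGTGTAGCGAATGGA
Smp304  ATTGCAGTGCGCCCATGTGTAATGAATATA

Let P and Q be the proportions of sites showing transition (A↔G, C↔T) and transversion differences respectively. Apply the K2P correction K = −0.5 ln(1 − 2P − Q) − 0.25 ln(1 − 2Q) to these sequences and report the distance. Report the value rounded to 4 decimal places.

0.3330

Mismatches occur at site 5 (A→C, transversion), site 6 (G→A, transition), site 9 (C→G, transversion), site 11 (C→G, transversion), site 22 (G→A, transition), site 23 (C→T, transition), site 28 (G→A, transition), site 29 (G→T, transversion).
Of the 8 differences, 4 transitions and 4 transversions over 30 sites: P = 4/30 = 0.133333, Q = 4/30 = 0.133333.
d = −0.5·ln(0.600001) − 0.25·ln(0.733334) = −0.5·(-0.510824) − 0.25·(-0.310154) = 0.3330.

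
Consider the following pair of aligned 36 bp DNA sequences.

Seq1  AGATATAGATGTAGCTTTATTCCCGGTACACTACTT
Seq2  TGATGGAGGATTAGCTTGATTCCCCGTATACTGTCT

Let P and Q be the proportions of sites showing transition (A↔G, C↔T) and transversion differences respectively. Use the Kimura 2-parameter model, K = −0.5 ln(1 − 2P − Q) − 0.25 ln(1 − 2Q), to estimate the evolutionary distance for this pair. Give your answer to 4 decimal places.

Differing sites — 1:A/T (Tv); 5:A/G (Ti); 6:T/G (Tv); 9:A/G (Ti); 10:T/A (Tv); 11:G/T (Tv); 18:T/G (Tv); 25:G/C (Tv); 29:C/T (Ti); 33:A/G (Ti); 34:C/T (Ti); 35:T/C (Ti).
Of the 12 differences, 6 transitions and 6 transversions over 36 sites: P = 6/36 = 0.166667, Q = 6/36 = 0.166667.
d = −0.5·ln(0.499999) − 0.25·ln(0.666666) = −0.5·(-0.693149) − 0.25·(-0.405466) = 0.4479.

0.4479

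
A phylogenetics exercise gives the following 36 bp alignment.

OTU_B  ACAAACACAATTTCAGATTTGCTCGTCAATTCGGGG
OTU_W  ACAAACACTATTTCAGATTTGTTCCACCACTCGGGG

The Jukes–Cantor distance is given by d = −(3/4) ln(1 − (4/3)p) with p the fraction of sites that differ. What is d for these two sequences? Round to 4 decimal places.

The sequences differ at positions 9 (A/T), 22 (C/T), 25 (G/C), 26 (T/A), 28 (A/C), 30 (T/C).
p = 6/36 = 0.166667.
d = −0.75 · ln(1 − (4/3)·0.166667) = −0.75 · ln(0.777777) = −0.75 · (-0.251315) = 0.1885.

0.1885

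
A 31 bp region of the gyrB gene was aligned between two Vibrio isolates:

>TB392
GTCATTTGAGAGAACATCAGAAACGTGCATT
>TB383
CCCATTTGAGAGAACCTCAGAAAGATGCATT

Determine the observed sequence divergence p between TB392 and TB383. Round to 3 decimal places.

0.161

Differing sites — 1:G/C; 2:T/C; 16:A/C; 24:C/G; 25:G/A.
There are 5 differences over 31 sites, so p = 5/31 = 0.161.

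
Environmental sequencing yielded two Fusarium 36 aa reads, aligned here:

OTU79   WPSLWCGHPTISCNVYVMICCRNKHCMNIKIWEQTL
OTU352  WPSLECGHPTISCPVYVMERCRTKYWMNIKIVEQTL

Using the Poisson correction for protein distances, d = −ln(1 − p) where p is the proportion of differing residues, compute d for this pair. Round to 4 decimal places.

Mismatches occur at site 5 (W↔E), site 14 (N↔P), site 19 (I↔E), site 20 (C↔R), site 23 (N↔T), site 25 (H↔Y), site 26 (C↔W), site 32 (W↔V).
p = 8/36 = 0.222222.
d = −ln(1 − 0.222222) = −ln(0.777778) = 0.2513.

0.2513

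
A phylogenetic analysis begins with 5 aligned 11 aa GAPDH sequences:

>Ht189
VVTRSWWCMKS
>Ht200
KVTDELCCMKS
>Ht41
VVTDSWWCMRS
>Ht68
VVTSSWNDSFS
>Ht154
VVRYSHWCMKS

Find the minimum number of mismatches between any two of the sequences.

Pairwise Hamming distances:
  Ht189 vs Ht200: 5
  Ht189 vs Ht41: 2
  Ht189 vs Ht68: 5
  Ht189 vs Ht154: 3
  Ht200 vs Ht41: 5
  Ht200 vs Ht68: 8
  Ht200 vs Ht154: 6
  Ht41 vs Ht68: 5
  Ht41 vs Ht154: 4
  Ht68 vs Ht154: 7
The smallest is 2, between Ht189 and Ht41.

2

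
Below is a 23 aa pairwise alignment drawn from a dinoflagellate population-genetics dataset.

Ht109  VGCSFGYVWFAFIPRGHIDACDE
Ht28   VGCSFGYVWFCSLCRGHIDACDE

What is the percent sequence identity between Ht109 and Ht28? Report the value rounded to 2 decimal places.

82.61%

Differing sites — 11:A/C; 12:F/S; 13:I/L; 14:P/C.
19 of the 23 sites match, so the percent identity is 19/23 × 100 = 82.61%.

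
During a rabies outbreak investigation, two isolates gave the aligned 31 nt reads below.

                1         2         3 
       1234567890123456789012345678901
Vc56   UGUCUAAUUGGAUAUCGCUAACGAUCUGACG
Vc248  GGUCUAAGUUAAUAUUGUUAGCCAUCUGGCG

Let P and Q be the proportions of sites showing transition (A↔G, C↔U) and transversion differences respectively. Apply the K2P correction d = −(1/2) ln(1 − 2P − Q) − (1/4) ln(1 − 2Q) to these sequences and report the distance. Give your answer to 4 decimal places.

0.3750

Differing sites — 1:U/G (Tv); 8:U/G (Tv); 10:G/U (Tv); 11:G/A (Ti); 16:C/U (Ti); 18:C/U (Ti); 21:A/G (Ti); 23:G/C (Tv); 29:A/G (Ti).
Of the 9 differences, 5 transitions and 4 transversions over 31 sites: P = 5/31 = 0.161290, Q = 4/31 = 0.129032.
d = −0.5·ln(0.548388) − 0.25·ln(0.741936) = −0.5·(-0.600772) − 0.25·(-0.298492) = 0.3750.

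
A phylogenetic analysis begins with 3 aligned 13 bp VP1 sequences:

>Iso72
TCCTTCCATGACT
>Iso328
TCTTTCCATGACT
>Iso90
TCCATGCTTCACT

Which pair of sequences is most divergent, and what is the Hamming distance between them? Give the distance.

5

Pairwise Hamming distances:
  Iso72 vs Iso328: 1
  Iso72 vs Iso90: 4
  Iso328 vs Iso90: 5
The largest is 5, between Iso328 and Iso90.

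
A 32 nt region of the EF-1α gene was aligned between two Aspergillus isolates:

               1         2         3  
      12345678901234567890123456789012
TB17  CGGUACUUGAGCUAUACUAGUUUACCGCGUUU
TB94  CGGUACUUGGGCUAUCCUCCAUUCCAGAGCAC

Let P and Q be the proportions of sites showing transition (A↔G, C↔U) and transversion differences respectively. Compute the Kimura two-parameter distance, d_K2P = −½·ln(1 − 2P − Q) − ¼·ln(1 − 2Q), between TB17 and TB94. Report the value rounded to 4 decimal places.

0.4610

Mismatches occur at site 10 (A↔G, transition), site 16 (A↔C, transversion), site 19 (A↔C, transversion), site 20 (G↔C, transversion), site 21 (U↔A, transversion), site 24 (A↔C, transversion), site 26 (C↔A, transversion), site 28 (C↔A, transversion), site 30 (U↔C, transition), site 31 (U↔A, transversion), site 32 (U↔C, transition).
Of the 11 differences, 3 transitions and 8 transversions over 32 sites: P = 3/32 = 0.093750, Q = 8/32 = 0.250000.
d = −0.5·ln(0.562500) − 0.25·ln(0.500000) = −0.5·(-0.575364) − 0.25·(-0.693147) = 0.4610.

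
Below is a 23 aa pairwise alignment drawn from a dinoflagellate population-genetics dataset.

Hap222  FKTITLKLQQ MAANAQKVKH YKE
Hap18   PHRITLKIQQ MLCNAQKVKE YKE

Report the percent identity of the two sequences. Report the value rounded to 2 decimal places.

Differing sites — 1:F/P; 2:K/H; 3:T/R; 8:L/I; 12:A/L; 13:A/C; 20:H/E.
16 of the 23 sites match, so the percent identity is 16/23 × 100 = 69.57%.

69.57%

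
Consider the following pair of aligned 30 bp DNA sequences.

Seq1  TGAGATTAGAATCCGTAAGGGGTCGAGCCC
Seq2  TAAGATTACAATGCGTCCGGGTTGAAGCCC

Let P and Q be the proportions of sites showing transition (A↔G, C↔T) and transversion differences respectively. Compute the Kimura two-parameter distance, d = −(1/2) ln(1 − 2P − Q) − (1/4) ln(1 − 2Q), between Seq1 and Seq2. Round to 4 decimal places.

0.3304

Mismatches occur at site 2 (G/A, transition), site 9 (G/C, transversion), site 13 (C/G, transversion), site 17 (A/C, transversion), site 18 (A/C, transversion), site 22 (G/T, transversion), site 24 (C/G, transversion), site 25 (G/A, transition).
Of the 8 differences, 2 transitions and 6 transversions over 30 sites: P = 2/30 = 0.066667, Q = 6/30 = 0.200000.
d = −0.5·ln(0.666666) − 0.25·ln(0.600000) = −0.5·(-0.405466) − 0.25·(-0.510826) = 0.3304.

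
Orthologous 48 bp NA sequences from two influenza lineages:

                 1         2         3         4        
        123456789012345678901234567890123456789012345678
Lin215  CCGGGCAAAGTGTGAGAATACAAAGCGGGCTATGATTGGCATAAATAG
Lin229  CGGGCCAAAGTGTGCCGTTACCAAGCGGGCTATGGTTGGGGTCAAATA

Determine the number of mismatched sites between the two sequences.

14

Differing sites — 2:C/G; 5:G/C; 15:A/C; 16:G/C; 17:A/G; 18:A/T; 22:A/C; 35:A/G; 40:C/G; 41:A/G; 43:A/C; 46:T/A; 47:A/T; 48:G/A.
That gives 14 mismatches out of 48 aligned sites, so the Hamming distance is 14.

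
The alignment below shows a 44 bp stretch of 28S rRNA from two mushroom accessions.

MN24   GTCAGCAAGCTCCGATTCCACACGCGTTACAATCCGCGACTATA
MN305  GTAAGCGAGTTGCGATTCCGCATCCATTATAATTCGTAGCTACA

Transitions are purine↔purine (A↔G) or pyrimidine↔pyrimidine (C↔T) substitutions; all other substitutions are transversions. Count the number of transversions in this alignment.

Differing sites — 3:C/A (Tv); 7:A/G (Ti); 10:C/T (Ti); 12:C/G (Tv); 20:A/G (Ti); 23:C/T (Ti); 24:G/C (Tv); 26:G/A (Ti); 30:C/T (Ti); 34:C/T (Ti); 37:C/T (Ti); 38:G/A (Ti); 39:A/G (Ti); 43:T/C (Ti).
Of the 14 differences, 11 transitions and 3 transversions, so the answer is 3.

3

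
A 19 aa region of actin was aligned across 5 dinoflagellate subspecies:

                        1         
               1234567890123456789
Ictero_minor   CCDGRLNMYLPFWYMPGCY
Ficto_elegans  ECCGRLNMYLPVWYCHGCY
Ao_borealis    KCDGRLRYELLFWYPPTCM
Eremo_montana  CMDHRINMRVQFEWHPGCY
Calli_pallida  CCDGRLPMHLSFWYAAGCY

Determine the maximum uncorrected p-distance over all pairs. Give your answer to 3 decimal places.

Pairwise Hamming distances:
  Ictero_minor vs Ficto_elegans: 5
  Ictero_minor vs Ao_borealis: 8
  Ictero_minor vs Eremo_montana: 9
  Ictero_minor vs Calli_pallida: 5
  Ficto_elegans vs Ao_borealis: 11
  Ficto_elegans vs Eremo_montana: 13
  Ficto_elegans vs Calli_pallida: 8
  Ao_borealis vs Eremo_montana: 14
  Ao_borealis vs Calli_pallida: 9
  Eremo_montana vs Calli_pallida: 11
The largest is 14 mismatches, between Ao_borealis and Eremo_montana; p = 14/19 = 0.737.

0.737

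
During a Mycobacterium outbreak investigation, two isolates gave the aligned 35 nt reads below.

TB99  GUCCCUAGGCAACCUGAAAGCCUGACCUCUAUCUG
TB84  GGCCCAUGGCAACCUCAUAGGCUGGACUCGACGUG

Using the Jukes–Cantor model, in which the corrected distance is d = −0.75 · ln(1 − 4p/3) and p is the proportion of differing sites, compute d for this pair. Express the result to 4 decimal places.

0.4073

Differing sites — 2:U/G; 6:U/A; 7:A/U; 16:G/C; 18:A/U; 21:C/G; 25:A/G; 26:C/A; 30:U/G; 32:U/C; 33:C/G.
p = 11/35 = 0.314286.
d = −0.75 · ln(1 − (4/3)·0.314286) = −0.75 · ln(0.580952) = −0.75 · (-0.543087) = 0.4073.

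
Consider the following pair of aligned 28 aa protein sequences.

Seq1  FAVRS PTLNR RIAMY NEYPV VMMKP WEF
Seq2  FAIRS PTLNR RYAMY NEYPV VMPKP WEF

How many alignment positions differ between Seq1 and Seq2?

Mismatches occur at site 3 (V↔I), site 12 (I↔Y), site 23 (M↔P).
That gives 3 mismatches out of 28 aligned sites, so the Hamming distance is 3.

3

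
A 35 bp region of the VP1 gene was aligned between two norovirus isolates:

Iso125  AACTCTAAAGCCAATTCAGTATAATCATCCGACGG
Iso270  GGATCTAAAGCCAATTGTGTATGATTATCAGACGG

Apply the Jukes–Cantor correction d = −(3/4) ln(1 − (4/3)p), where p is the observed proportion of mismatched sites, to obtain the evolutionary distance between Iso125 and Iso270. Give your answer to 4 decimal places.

0.2726

Mismatches occur at site 1 (A↔G), site 2 (A↔G), site 3 (C↔A), site 17 (C↔G), site 18 (A↔T), site 23 (A↔G), site 26 (C↔T), site 30 (C↔A).
p = 8/35 = 0.228571.
d = −0.75 · ln(1 − (4/3)·0.228571) = −0.75 · ln(0.695239) = −0.75 · (-0.363500) = 0.2726.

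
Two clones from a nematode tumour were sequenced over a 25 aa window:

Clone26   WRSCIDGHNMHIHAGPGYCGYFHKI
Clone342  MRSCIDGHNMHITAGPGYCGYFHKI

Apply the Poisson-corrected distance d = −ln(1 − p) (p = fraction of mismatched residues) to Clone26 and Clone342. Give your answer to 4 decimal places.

Mismatches occur at site 1 (W↔M), site 13 (H↔T).
p = 2/25 = 0.080000.
d = −ln(1 − 0.080000) = −ln(0.920000) = 0.0834.

0.0834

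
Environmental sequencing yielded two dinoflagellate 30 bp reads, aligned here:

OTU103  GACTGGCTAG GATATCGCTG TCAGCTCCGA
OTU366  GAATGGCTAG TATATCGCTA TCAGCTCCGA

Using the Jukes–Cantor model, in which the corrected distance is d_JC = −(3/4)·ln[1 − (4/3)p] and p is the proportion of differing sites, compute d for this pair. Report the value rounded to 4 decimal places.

0.1073

Differing sites — 3:C/A; 11:G/T; 20:G/A.
p = 3/30 = 0.100000.
d = −0.75 · ln(1 − (4/3)·0.100000) = −0.75 · ln(0.866667) = −0.75 · (-0.143100) = 0.1073.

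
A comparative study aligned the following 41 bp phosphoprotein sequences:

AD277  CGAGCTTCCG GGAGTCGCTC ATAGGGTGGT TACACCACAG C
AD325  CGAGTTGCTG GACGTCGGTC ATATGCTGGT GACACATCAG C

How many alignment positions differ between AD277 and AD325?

Mismatches occur at site 5 (C/T), site 7 (T/G), site 9 (C/T), site 12 (G/A), site 13 (A/C), site 18 (C/G), site 24 (G/T), site 26 (G/C), site 31 (T/G), site 36 (C/A), site 37 (A/T).
That gives 11 mismatches out of 41 aligned sites, so the Hamming distance is 11.

11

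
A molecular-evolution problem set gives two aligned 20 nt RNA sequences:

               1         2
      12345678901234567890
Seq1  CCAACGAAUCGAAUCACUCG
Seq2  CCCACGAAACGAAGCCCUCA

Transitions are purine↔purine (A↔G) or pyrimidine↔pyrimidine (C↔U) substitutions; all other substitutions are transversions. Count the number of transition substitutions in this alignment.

Mismatches occur at site 3 (A↔C, transversion), site 9 (U↔A, transversion), site 14 (U↔G, transversion), site 16 (A↔C, transversion), site 20 (G↔A, transition).
Of the 5 differences, 1 transition and 4 transversions, so the answer is 1.

1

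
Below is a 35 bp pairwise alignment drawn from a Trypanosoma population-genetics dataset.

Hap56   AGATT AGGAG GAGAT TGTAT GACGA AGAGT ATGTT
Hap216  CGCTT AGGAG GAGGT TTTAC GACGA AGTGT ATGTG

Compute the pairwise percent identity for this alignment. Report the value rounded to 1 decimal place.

80.0%

Differing sites — 1:A/C; 3:A/C; 14:A/G; 17:G/T; 20:T/C; 28:A/T; 35:T/G.
28 of the 35 sites match, so the percent identity is 28/35 × 100 = 80.0%.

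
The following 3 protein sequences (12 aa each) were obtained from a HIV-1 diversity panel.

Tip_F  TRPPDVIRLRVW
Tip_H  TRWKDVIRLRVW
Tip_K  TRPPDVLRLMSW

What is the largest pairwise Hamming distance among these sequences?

Pairwise Hamming distances:
  Tip_F vs Tip_H: 2
  Tip_F vs Tip_K: 3
  Tip_H vs Tip_K: 5
The largest is 5, between Tip_H and Tip_K.

5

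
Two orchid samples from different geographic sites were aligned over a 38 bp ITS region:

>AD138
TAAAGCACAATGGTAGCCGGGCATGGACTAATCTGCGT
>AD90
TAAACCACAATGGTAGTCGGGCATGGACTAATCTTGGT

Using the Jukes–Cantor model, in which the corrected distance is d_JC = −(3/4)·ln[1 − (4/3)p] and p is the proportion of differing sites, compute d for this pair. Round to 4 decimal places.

0.1134

The sequences differ at positions 5 (G/C), 17 (C/T), 35 (G/T), 36 (C/G).
p = 4/38 = 0.105263.
d = −0.75 · ln(1 − (4/3)·0.105263) = −0.75 · ln(0.859649) = −0.75 · (-0.151231) = 0.1134.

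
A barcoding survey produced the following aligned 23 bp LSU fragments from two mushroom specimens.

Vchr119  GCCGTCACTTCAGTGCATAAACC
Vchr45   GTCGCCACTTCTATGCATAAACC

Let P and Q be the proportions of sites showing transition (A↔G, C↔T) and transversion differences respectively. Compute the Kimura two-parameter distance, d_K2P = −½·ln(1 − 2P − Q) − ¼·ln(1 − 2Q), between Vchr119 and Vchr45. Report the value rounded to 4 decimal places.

The sequences differ at positions 2 (C/T, transition), 5 (T/C, transition), 12 (A/T, transversion), 13 (G/A, transition).
Of the 4 differences, 3 transitions and 1 transversion over 23 sites: P = 3/23 = 0.130435, Q = 1/23 = 0.043478.
d = −0.5·ln(0.695652) − 0.25·ln(0.913044) = −0.5·(-0.362906) − 0.25·(-0.090971) = 0.2042.

0.2042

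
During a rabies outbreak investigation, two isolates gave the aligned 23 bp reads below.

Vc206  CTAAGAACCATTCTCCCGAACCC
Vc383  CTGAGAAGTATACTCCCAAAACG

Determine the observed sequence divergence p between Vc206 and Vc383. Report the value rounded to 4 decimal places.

0.3043

The sequences differ at positions 3 (A/G), 8 (C/G), 9 (C/T), 12 (T/A), 18 (G/A), 21 (C/A), 23 (C/G).
There are 7 differences over 23 sites, so p = 7/23 = 0.3043.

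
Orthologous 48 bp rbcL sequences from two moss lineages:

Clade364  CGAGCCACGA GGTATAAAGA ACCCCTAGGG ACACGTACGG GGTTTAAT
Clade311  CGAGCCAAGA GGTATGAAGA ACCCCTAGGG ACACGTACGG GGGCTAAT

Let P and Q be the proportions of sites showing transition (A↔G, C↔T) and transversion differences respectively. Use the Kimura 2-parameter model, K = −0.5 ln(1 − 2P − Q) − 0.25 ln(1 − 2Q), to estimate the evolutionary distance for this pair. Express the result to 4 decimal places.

0.0885

Mismatches occur at site 8 (C/A, transversion), site 16 (A/G, transition), site 43 (T/G, transversion), site 44 (T/C, transition).
Of the 4 differences, 2 transitions and 2 transversions over 48 sites: P = 2/48 = 0.041667, Q = 2/48 = 0.041667.
d = −0.5·ln(0.874999) − 0.25·ln(0.916666) = −0.5·(-0.133533) − 0.25·(-0.087012) = 0.0885.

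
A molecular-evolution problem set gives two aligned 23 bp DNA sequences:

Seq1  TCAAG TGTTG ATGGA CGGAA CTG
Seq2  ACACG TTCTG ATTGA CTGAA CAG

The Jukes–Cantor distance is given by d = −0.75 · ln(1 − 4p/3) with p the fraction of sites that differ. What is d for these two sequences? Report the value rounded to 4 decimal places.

0.3904

The sequences differ at positions 1 (T/A), 4 (A/C), 7 (G/T), 8 (T/C), 13 (G/T), 17 (G/T), 22 (T/A).
p = 7/23 = 0.304348.
d = −0.75 · ln(1 − (4/3)·0.304348) = −0.75 · ln(0.594203) = −0.75 · (-0.520534) = 0.3904.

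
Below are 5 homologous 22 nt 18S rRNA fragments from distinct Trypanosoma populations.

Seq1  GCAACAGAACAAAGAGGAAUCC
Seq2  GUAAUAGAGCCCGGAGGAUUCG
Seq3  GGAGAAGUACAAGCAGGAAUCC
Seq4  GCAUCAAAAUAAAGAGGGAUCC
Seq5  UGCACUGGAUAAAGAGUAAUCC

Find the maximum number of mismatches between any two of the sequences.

14

Pairwise Hamming distances:
  Seq1 vs Seq2: 8
  Seq1 vs Seq3: 6
  Seq1 vs Seq4: 4
  Seq1 vs Seq5: 7
  Seq2 vs Seq3: 10
  Seq2 vs Seq4: 12
  Seq2 vs Seq5: 14
  Seq3 vs Seq4: 9
  Seq3 vs Seq5: 10
  Seq4 vs Seq5: 9
The largest is 14, between Seq2 and Seq5.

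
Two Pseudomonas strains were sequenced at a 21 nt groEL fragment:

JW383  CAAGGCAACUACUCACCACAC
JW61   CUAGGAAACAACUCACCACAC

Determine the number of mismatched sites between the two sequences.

3

The sequences differ at positions 2 (A/U), 6 (C/A), 10 (U/A).
That gives 3 mismatches out of 21 aligned sites, so the Hamming distance is 3.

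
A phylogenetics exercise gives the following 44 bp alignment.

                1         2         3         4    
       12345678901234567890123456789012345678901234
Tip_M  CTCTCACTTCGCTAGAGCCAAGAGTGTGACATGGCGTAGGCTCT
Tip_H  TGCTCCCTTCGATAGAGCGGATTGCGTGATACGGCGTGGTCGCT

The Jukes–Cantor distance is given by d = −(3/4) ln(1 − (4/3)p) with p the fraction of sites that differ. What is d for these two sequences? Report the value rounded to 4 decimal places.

Differing sites — 1:C/T; 2:T/G; 6:A/C; 12:C/A; 19:C/G; 20:A/G; 22:G/T; 23:A/T; 25:T/C; 30:C/T; 32:T/C; 38:A/G; 40:G/T; 42:T/G.
p = 14/44 = 0.318182.
d = −0.75 · ln(1 − (4/3)·0.318182) = −0.75 · ln(0.575757) = −0.75 · (-0.552070) = 0.4141.

0.4141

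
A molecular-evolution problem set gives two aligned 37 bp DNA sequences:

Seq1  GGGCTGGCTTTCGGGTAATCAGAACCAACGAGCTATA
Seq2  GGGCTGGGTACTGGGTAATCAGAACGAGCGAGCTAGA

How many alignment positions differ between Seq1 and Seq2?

7

Mismatches occur at site 8 (C/G), site 10 (T/A), site 11 (T/C), site 12 (C/T), site 26 (C/G), site 28 (A/G), site 36 (T/G).
That gives 7 mismatches out of 37 aligned sites, so the Hamming distance is 7.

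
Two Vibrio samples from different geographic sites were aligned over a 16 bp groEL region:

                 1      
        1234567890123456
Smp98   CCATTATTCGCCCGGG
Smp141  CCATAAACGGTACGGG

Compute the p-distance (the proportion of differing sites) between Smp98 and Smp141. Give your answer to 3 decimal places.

0.375

Mismatches occur at site 5 (T→A), site 7 (T→A), site 8 (T→C), site 9 (C→G), site 11 (C→T), site 12 (C→A).
There are 6 differences over 16 sites, so p = 6/16 = 0.375.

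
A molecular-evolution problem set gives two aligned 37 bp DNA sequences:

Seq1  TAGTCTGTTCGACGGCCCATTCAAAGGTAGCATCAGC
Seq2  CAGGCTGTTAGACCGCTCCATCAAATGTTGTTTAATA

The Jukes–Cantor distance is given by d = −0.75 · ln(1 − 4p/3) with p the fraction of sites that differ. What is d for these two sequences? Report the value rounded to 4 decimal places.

The sequences differ at positions 1 (T/C), 4 (T/G), 10 (C/A), 14 (G/C), 17 (C/T), 19 (A/C), 20 (T/A), 26 (G/T), 29 (A/T), 31 (C/T), 32 (A/T), 34 (C/A), 36 (G/T), 37 (C/A).
p = 14/37 = 0.378378.
d = −0.75 · ln(1 − (4/3)·0.378378) = −0.75 · ln(0.495496) = −0.75 · (-0.702196) = 0.5266.

0.5266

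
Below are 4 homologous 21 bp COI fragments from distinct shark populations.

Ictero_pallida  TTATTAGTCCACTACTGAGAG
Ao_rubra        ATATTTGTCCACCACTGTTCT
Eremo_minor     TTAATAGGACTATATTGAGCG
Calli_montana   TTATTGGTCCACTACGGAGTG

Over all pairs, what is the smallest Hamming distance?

3

Pairwise Hamming distances:
  Ictero_pallida vs Ao_rubra: 7
  Ictero_pallida vs Eremo_minor: 7
  Ictero_pallida vs Calli_montana: 3
  Ao_rubra vs Eremo_minor: 12
  Ao_rubra vs Calli_montana: 8
  Eremo_minor vs Calli_montana: 9
The smallest is 3, between Ictero_pallida and Calli_montana.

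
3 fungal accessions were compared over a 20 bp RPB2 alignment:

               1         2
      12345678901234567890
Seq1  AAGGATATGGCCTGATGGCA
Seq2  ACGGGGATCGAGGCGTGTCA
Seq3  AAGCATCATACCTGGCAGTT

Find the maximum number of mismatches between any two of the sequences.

17

Pairwise Hamming distances:
  Seq1 vs Seq2: 10
  Seq1 vs Seq3: 10
  Seq2 vs Seq3: 17
The largest is 17, between Seq2 and Seq3.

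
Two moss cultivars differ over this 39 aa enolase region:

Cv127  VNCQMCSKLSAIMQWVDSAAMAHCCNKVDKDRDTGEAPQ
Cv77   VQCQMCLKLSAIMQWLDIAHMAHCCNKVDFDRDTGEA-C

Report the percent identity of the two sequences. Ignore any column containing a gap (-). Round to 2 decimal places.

81.58%

Excluding the 1 gap column leaves 38 comparable sites.
Differing sites — 2:N/Q; 7:S/L; 16:V/L; 18:S/I; 20:A/H; 30:K/F; 39:Q/C.
31 of the 38 comparable sites match, so the percent identity is 31/38 × 100 = 81.58%.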